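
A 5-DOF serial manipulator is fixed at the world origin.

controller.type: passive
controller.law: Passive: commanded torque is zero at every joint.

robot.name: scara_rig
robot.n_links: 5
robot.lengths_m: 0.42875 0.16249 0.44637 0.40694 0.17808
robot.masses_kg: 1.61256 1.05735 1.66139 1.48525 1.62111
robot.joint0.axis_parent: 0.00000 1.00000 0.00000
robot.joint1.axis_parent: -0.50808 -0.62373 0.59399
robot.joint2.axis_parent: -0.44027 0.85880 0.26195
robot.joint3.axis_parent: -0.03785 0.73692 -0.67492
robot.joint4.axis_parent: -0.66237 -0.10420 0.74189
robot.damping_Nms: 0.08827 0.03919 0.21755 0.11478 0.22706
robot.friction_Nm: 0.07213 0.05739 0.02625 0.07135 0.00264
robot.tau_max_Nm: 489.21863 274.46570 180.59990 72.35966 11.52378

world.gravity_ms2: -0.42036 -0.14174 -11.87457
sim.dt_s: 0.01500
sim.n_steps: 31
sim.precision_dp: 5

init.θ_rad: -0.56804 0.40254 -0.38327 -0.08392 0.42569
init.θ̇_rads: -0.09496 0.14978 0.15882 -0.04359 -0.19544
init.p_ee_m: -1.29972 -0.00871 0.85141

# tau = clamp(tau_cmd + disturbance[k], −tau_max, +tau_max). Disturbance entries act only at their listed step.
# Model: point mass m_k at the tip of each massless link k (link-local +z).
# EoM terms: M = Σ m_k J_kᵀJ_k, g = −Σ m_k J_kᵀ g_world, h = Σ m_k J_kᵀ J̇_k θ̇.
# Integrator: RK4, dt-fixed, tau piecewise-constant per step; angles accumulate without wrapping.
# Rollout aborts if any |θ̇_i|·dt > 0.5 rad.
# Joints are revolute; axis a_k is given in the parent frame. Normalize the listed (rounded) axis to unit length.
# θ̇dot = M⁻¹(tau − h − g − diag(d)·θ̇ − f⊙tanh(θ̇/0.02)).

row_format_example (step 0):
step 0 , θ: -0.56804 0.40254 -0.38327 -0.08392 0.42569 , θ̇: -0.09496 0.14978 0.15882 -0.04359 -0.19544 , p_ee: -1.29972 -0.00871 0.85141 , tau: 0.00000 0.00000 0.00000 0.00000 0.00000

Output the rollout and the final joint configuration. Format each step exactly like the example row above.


step 1 , θ: -0.56963 0.40641 -0.38204 -0.08193 0.42495 , θ̇: -0.11815 0.36487 0.00949 0.29684 0.07410 , p_ee: -1.30162 -0.00732 0.84856 , tau: 0.00000 0.00000 0.00000 0.00000 0.00000
step 2 , θ: -0.57160 0.41349 -0.38290 -0.07516 0.42745 , θ̇: -0.14555 0.57947 -0.12074 0.60264 0.24677 , p_ee: -1.30469 -0.00581 0.84328 , tau: 0.00000 0.00000 0.00000 0.00000 0.00000
step 3 , θ: -0.57402 0.42381 -0.38559 -0.06394 0.43204 , θ̇: -0.17774 0.79597 -0.23537 0.89060 0.35716 , p_ee: -1.30891 -0.00425 0.83559 , tau: 0.00000 0.00000 0.00000 0.00000 0.00000
step 4 , θ: -0.57697 0.43738 -0.38988 -0.04851 0.43792 , θ̇: -0.21621 1.01412 -0.33356 1.16502 0.41871 , p_ee: -1.31427 -0.00264 0.82548 , tau: 0.00000 0.00000 0.00000 0.00000 0.00000
step 5 , θ: -0.58055 0.45423 -0.39551 -0.02904 0.44440 , θ̇: -0.26267 1.23266 -0.41415 1.42827 0.43969 , p_ee: -1.32071 -0.00103 0.81294 , tau: 0.00000 0.00000 0.00000 0.00000 0.00000
step 6 , θ: -0.58490 0.47435 -0.40221 -0.00571 0.45093 , θ̇: -0.31900 1.44905 -0.47612 1.68146 0.42534 , p_ee: -1.32818 0.00059 0.79796 , tau: 0.00000 0.00000 0.00000 0.00000 0.00000
step 7 , θ: -0.59018 0.49767 -0.40970 0.02135 0.45701 , θ̇: -0.38737 1.65899 -0.51885 1.92459 0.37927 , p_ee: -1.33661 0.00220 0.78052 , tau: 0.00000 0.00000 0.00000 0.00000 0.00000
step 8 , θ: -0.59659 0.52406 -0.41768 0.05198 0.46217 , θ̇: -0.47027 1.85613 -0.54241 2.15675 0.30468 , p_ee: -1.34592 0.00380 0.76059 , tau: 0.00000 0.00000 0.00000 0.00000 0.00000
step 9 , θ: -0.60437 0.55325 -0.42588 0.08599 0.46602 , θ̇: -0.57048 2.03189 -0.54779 2.37632 0.20545 , p_ee: -1.35603 0.00542 0.73813 , tau: 0.00000 0.00000 0.00000 0.00000 0.00000
step 10 , θ: -0.61381 0.58485 -0.43403 0.12319 0.46824 , θ̇: -0.69102 2.17555 -0.53710 2.58118 0.08715 , p_ee: -1.36685 0.00705 0.71312 , tau: 0.00000 0.00000 0.00000 0.00000 0.00000
step 11 , θ: -0.62522 0.61829 -0.44193 0.16334 0.46859 , θ̇: -0.83505 2.27460 -0.51359 2.76903 -0.04071 , p_ee: -1.37827 0.00871 0.68552 , tau: 0.00000 0.00000 0.00000 0.00000 0.00000
step 12 , θ: -0.63899 0.65280 -0.44940 0.20617 0.46704 , θ̇: -1.00566 2.31566 -0.48135 2.93733 -0.16501 , p_ee: -1.39020 0.01042 0.65529 , tau: 0.00000 0.00000 0.00000 0.00000 0.00000
step 13 , θ: -0.65553 0.68742 -0.45634 0.25134 0.46368 , θ̇: -1.20529 2.28702 -0.44411 3.08223 -0.27980 , p_ee: -1.40252 0.01219 0.62240 , tau: 0.00000 0.00000 0.00000 0.00000 0.00000
step 14 , θ: -0.67530 0.72101 -0.46271 0.29850 0.45876 , θ̇: -1.43592 2.17778 -0.40556 3.19989 -0.37200 , p_ee: -1.41514 0.01402 0.58680 , tau: 0.00000 0.00000 0.00000 0.00000 0.00000
step 15 , θ: -0.69877 0.75230 -0.46851 0.34718 0.45270 , θ̇: -1.69865 1.97956 -0.36812 3.28543 -0.42958 , p_ee: -1.42795 0.01590 0.54848 , tau: 0.00000 0.00000 0.00000 0.00000 0.00000
step 16 , θ: -0.72643 0.77992 -0.47377 0.39687 0.44609 , θ̇: -1.99368 1.68679 -0.33224 3.33271 -0.44318 , p_ee: -1.44083 0.01783 0.50739 , tau: 0.00000 0.00000 0.00000 0.00000 0.00000
step 17 , θ: -0.75874 0.80242 -0.47848 0.44693 0.43965 , θ̇: -2.32035 1.29651 -0.29585 3.33418 -0.40743 , p_ee: -1.45370 0.01976 0.46351 , tau: 0.00000 0.00000 0.00000 0.00000 0.00000
step 18 , θ: -0.79619 0.81832 -0.48261 0.49662 0.43412 , θ̇: -2.67747 0.80770 -0.25401 3.28093 -0.32178 , p_ee: -1.46644 0.02165 0.41681 , tau: 0.00000 0.00000 0.00000 0.00000 0.00000
step 19 , θ: -0.83921 0.82616 -0.48603 0.54504 0.43022 , θ̇: -3.06367 0.22061 -0.19852 3.16281 -0.19108 , p_ee: -1.47898 0.02344 0.36727 , tau: 0.00000 0.00000 0.00000 0.00000 0.00000
step 20 , θ: -0.88821 0.82454 -0.48844 0.59116 0.42843 , θ̇: -3.47387 -0.44960 -0.11664 2.97410 -0.04629 , p_ee: -1.49122 0.02506 0.31489 , tau: 0.00000 0.00000 0.00000 0.00000 0.00000
step 21 , θ: -0.94357 0.81219 -0.48933 0.63381 0.42892 , θ̇: -3.91144 -1.21251 0.00673 2.69746 0.11293 , p_ee: -1.50306 0.02644 0.25965 , tau: 0.00000 0.00000 0.00000 0.00000 0.00000
step 22 , θ: -1.00570 0.78771 -0.48793 0.67156 0.43184 , θ̇: -4.37850 -2.06664 0.19245 2.31678 0.27348 , p_ee: -1.51443 0.02751 0.20154 , tau: 0.00000 0.00000 0.00000 0.00000 0.00000
step 23 , θ: -1.07508 0.74979 -0.48309 0.70269 0.43692 , θ̇: -4.87782 -3.00108 0.47061 1.81009 0.39309 , p_ee: -1.52525 0.02819 0.14057 , tau: 0.00000 0.00000 0.00000 0.00000 0.00000
step 24 , θ: -1.15222 0.69737 -0.47315 0.72509 0.44315 , θ̇: -5.41447 -3.99657 0.88048 1.14687 0.41502 , p_ee: -1.53545 0.02842 0.07670 , tau: 0.00000 0.00000 0.00000 0.00000 0.00000
step 25 , θ: -1.23774 0.62975 -0.45577 0.73609 0.44849 , θ̇: -5.99566 -5.02077 1.47295 0.28121 0.25687 , p_ee: -1.54490 0.02819 0.00991 , tau: 0.00000 0.00000 0.00000 0.00000 0.00000
step 26 , θ: -1.33236 0.54688 -0.42775 0.73229 0.44942 , θ̇: -6.62972 -6.01765 2.30924 -0.83756 -0.19122 , p_ee: -1.55341 0.02748 -0.05984 , tau: 0.00000 0.00000 0.00000 0.00000 0.00000
step 27 , θ: -1.43693 0.44963 -0.38491 0.70911 0.44057 , θ̇: -7.32384 -6.92888 3.46269 -2.32499 -1.07792 , p_ee: -1.56063 0.02633 -0.13263 , tau: 0.00000 0.00000 0.00000 0.00000 0.00000
step 28 , θ: -1.55238 0.33981 -0.32192 0.66002 0.41412 , θ̇: -8.07827 -7.68023 5.00646 -4.31741 -2.55697 , p_ee: -1.56581 0.02483 -0.20860 , tau: 0.00000 0.00000 0.00000 0.00000 0.00000
step 29 , θ: -1.67947 0.22046 -0.23254 0.57640 0.36080 , θ̇: -8.86625 -8.18138 6.97954 -6.94247 -4.63002 , p_ee: -1.56742 0.02306 -0.28792 , tau: 0.00000 0.00000 0.00000 0.00000 0.00000
step 30 , θ: -1.81794 0.09646 -0.11104 0.44893 0.27478 , θ̇: -9.55688 -8.25359 9.22548 -10.09133 -6.73363 , p_ee: -1.56237 0.02110 -0.37063 , tau: 0.00000 0.00000 0.00000 0.00000 0.00000
step 31 , θ: -1.96380 -0.02306 0.04152 0.27639 0.16753 , θ̇: -9.77062 -7.51419 10.89691 -12.63035 -7.09082 , p_ee: -1.54562 0.01901 -0.45607
final θ (rad): -1.96380 -0.02306 0.04152 0.27639 0.16753


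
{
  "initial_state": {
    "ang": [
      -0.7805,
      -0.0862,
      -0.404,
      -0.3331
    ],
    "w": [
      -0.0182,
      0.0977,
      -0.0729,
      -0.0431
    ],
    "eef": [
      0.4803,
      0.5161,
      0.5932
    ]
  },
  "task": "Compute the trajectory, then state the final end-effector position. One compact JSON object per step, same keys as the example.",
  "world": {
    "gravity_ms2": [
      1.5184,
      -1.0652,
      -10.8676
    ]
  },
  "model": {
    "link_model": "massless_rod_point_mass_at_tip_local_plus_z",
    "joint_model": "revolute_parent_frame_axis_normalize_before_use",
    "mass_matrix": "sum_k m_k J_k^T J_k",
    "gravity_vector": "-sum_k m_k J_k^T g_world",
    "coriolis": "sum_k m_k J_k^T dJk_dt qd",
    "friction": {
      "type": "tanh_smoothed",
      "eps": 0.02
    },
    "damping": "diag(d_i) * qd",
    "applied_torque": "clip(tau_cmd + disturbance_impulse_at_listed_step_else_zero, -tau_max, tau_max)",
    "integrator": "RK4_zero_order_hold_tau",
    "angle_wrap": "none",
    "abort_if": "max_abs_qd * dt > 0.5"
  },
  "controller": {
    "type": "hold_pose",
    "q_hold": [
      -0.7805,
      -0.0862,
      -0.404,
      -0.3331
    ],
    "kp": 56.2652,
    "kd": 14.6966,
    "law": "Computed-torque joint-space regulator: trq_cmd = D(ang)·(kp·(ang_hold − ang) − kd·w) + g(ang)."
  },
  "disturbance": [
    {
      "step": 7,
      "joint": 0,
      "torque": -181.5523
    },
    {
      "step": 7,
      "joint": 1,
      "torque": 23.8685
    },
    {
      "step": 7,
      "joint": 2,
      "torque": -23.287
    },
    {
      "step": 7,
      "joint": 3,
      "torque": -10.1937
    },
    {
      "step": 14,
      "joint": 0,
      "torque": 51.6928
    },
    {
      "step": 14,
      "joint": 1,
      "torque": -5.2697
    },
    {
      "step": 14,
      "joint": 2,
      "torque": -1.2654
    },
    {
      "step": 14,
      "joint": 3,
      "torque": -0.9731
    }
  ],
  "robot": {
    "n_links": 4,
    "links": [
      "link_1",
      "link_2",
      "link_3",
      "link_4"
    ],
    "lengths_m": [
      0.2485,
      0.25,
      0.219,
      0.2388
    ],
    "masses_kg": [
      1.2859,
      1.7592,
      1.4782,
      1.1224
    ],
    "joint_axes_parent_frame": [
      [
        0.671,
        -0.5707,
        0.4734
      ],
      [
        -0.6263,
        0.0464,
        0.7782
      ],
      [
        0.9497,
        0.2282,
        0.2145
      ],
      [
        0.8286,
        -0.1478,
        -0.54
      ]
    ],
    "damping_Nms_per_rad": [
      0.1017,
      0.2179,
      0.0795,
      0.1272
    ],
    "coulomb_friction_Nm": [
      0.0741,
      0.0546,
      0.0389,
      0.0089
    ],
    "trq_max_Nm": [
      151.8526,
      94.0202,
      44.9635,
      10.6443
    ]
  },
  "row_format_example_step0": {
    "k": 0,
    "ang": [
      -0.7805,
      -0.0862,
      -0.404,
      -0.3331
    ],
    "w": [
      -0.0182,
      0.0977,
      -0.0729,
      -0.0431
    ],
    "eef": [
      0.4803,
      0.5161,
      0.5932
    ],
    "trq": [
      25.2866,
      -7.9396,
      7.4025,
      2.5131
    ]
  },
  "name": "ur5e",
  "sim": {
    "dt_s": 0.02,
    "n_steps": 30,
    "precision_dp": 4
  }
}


{"k":1,"ang":[-0.7808,-0.0846,-0.4053,-0.3337],"w":[-0.0138,0.0586,-0.0608,-0.0216],"eef":[0.4803,0.517,0.592],"trq":[24.8983,-7.6834,7.1932,2.4441]}
{"k":2,"ang":[-0.7811,-0.0837,-0.4064,-0.3341],"w":[-0.0102,0.0332,-0.0439,-0.015],"eef":[0.4804,0.5176,0.5911],"trq":[24.5895,-7.4832,7.0278,2.3905]}
{"k":3,"ang":[-0.7812,-0.0832,-0.4071,-0.3344],"w":[-0.0072,0.0176,-0.0263,-0.0142],"eef":[0.4804,0.518,0.5905],"trq":[24.3453,-7.3289,6.8975,2.3484]}
{"k":4,"ang":[-0.7814,-0.083,-0.4075,-0.3347],"w":[-0.0046,0.0079,-0.0128,-0.0111],"eef":[0.4805,0.5182,0.5902],"trq":[24.1534,-7.2131,6.7971,2.3153]}
{"k":5,"ang":[-0.7814,-0.0828,-0.4076,-0.3349],"w":[-0.0025,0.0008,-0.006,-0.0035],"eef":[0.4805,0.5183,0.59],"trq":[24.0036,-7.1282,6.7224,2.2897]}
{"k":6,"ang":[-0.7815,-0.0828,-0.4076,-0.335],"w":[-0.0008,-0.0046,-0.0033,0.0048],"eef":[0.4805,0.5183,0.59],"trq":[23.8875,-7.0662,6.6673,2.2705]}
{"k":7,"ang":[-0.7815,-0.0829,-0.4075,-0.335],"w":[0.0006,-0.0074,-0.0003,0.0088],"eef":[0.4805,0.5183,0.59],"trq":[-151.8526,16.848,-16.6612,-7.9374]}
{"k":8,"ang":[-0.8052,-0.1001,-0.4049,-0.3385],"w":[-2.3905,-1.6943,0.3033,-0.3582],"eef":[0.4956,0.5161,0.5803],"trq":[77.6462,-14.876,13.995,5.3928]}
{"k":9,"ang":[-0.8458,-0.1263,-0.3974,-0.3445],"w":[-1.6619,-0.9232,0.4361,-0.2417],"eef":[0.5206,0.5121,0.5637],"trq":[65.7074,-14.2992,12.8435,4.7251]}
{"k":10,"ang":[-0.8734,-0.1402,-0.389,-0.3482],"w":[-1.0951,-0.4666,0.4076,-0.1347],"eef":[0.5369,0.5094,0.5524],"trq":[56.1794,-13.328,11.6389,4.1553]}
{"k":11,"ang":[-0.891,-0.147,-0.3818,-0.35],"w":[-0.6631,-0.1985,0.3136,-0.0491],"eef":[0.547,0.5078,0.5453],"trq":[48.6216,-12.2768,10.5543,3.6926]}
{"k":12,"ang":[-0.901,-0.1494,-0.3767,-0.3503],"w":[-0.3393,-0.0396,0.2101,0.0032],"eef":[0.5527,0.5069,0.5414],"trq":[42.6528,-11.2923,9.6399,3.3269]}
{"k":13,"ang":[-0.9054,-0.1494,-0.3736,-0.3498],"w":[-0.1019,0.0361,0.0958,0.0438],"eef":[0.5551,0.5067,0.5397],"trq":[37.9554,-10.4165,8.8961,3.0429]}
{"k":14,"ang":[-0.9058,-0.1484,-0.3728,-0.3485],"w":[0.0678,0.0673,-0.0043,0.0697],"eef":[0.5553,0.5068,0.5398],"trq":[85.9737,-14.9382,7.0381,1.851]}
{"k":15,"ang":[-0.8943,-0.1549,-0.3962,-0.3486],"w":[1.0877,-0.6836,-2.3047,-0.0849],"eef":[0.5491,0.5086,0.5404],"trq":[15.526,-7.4456,8.2726,2.9588]}
{"k":16,"ang":[-0.8743,-0.1636,-0.4329,-0.3517],"w":[0.9108,-0.2318,-1.4217,-0.1873],"eef":[0.5382,0.5117,0.5413],"trq":[16.7336,-7.3306,7.9004,2.7649]}
{"k":17,"ang":[-0.8576,-0.1657,-0.4555,-0.3556],"w":[0.7502,-0.0004,-0.8684,-0.1713],"eef":[0.529,0.5139,0.5433],"trq":[17.7598,-7.1974,7.5997,2.6124]}
{"k":18,"ang":[-0.844,-0.1646,-0.4693,-0.3584],"w":[0.6131,0.101,-0.532,-0.0961],"eef":[0.5212,0.5156,0.5458],"trq":[18.6225,-7.0481,7.3606,2.4949]}
{"k":19,"ang":[-0.8329,-0.1619,-0.4775,-0.3598],"w":[0.5002,0.1546,-0.2981,-0.0331],"eef":[0.5148,0.5168,0.5487],"trq":[19.3464,-6.9216,7.1727,2.4061]}
{"k":20,"ang":[-0.8238,-0.1585,-0.4817,-0.3601],"w":[0.4082,0.1846,-0.127,0.0049],"eef":[0.5094,0.5176,0.5519],"trq":[19.9555,-6.8223,7.0256,2.3409]}
{"k":21,"ang":[-0.8164,-0.1546,-0.4829,-0.3598],"w":[0.3335,0.1983,-0.0049,0.0255],"eef":[0.5049,0.5182,0.555],"trq":[20.4698,-6.7476,6.9128,2.2949]}
{"k":22,"ang":[-0.8103,-0.1508,-0.4825,-0.3588],"w":[0.2736,0.1835,0.0422,0.082],"eef":[0.5012,0.5184,0.5582],"trq":[20.9053,-6.6942,6.8424,2.2634]}
{"k":23,"ang":[-0.8053,-0.1473,-0.4814,-0.3568],"w":[0.2249,0.1657,0.0696,0.1222],"eef":[0.4981,0.5186,0.5611],"trq":[21.2752,-6.6585,6.7945,2.243]}
{"k":24,"ang":[-0.8012,-0.1441,-0.4798,-0.3541],"w":[0.1852,0.1511,0.0916,0.1409],"eef":[0.4955,0.5185,0.564],"trq":[21.5901,-6.6367,6.7596,2.2302]}
{"k":25,"ang":[-0.7979,-0.1412,-0.4778,-0.3512],"w":[0.1526,0.1382,0.1072,0.1477],"eef":[0.4933,0.5184,0.5666],"trq":[21.8589,-6.6255,6.7345,2.2226]}
{"k":26,"ang":[-0.7951,-0.1386,-0.4755,-0.3483],"w":[0.1259,0.1265,0.1169,0.148],"eef":[0.4915,0.5182,0.569],"trq":[22.0889,-6.6223,6.7167,2.2186]}
{"k":27,"ang":[-0.7928,-0.1362,-0.4732,-0.3453],"w":[0.1039,0.1155,0.1215,0.1447],"eef":[0.49,0.518,0.5713],"trq":[22.2862,-6.6248,6.7046,2.2171]}
{"k":28,"ang":[-0.7909,-0.134,-0.4708,-0.3425],"w":[0.0858,0.1052,0.122,0.1396],"eef":[0.4888,0.5178,0.5733],"trq":[22.4557,-6.6316,6.6967,2.2174]}
{"k":29,"ang":[-0.7893,-0.132,-0.4684,-0.3397],"w":[0.0709,0.0956,0.1195,0.1336],"eef":[0.4877,0.5175,0.5752],"trq":[22.6017,-6.6412,6.692,2.2188]}
{"k":30,"ang":[-0.788,-0.1302,-0.466,-0.3371],"w":[0.0586,0.0866,0.1148,0.1271],"eef":[0.4868,0.5172,0.5769]}
{"summary": "final eef position (m): 0.4868 0.5172 0.5769"}


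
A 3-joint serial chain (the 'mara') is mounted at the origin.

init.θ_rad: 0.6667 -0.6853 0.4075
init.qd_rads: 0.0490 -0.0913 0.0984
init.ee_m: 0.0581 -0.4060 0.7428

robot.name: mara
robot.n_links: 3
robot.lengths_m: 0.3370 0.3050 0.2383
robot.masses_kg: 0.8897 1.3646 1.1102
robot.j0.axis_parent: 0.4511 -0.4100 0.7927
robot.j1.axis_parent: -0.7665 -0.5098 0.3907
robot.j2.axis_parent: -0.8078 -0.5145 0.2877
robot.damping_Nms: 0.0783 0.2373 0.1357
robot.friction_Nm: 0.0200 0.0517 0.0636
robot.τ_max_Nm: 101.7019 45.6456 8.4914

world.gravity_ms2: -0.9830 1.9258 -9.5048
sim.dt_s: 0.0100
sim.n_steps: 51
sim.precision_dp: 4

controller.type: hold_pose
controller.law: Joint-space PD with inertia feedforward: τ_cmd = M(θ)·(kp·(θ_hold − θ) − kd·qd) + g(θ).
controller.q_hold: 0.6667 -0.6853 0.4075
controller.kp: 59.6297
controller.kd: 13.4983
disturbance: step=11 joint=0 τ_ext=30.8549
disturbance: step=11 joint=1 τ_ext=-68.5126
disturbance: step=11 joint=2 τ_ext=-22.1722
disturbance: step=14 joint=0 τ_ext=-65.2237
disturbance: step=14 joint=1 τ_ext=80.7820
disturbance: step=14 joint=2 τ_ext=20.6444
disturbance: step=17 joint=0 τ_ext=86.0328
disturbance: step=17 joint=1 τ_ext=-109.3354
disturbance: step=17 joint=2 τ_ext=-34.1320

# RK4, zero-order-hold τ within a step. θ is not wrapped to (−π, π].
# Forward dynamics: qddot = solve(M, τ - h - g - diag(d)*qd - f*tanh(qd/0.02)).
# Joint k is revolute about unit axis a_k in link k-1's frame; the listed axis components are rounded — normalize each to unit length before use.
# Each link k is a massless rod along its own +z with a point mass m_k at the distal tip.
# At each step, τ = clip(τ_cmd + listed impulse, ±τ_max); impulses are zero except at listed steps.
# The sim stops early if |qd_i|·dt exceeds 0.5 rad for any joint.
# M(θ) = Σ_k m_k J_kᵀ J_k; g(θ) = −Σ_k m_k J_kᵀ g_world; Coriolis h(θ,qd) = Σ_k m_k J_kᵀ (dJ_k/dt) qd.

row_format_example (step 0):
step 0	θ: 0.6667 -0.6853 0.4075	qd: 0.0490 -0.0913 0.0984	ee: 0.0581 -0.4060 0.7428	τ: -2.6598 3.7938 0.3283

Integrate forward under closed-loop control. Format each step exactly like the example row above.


step 1	θ: 0.6672 -0.6861 0.4082	qd: 0.0447 -0.0596 0.0341	ee: 0.0583 -0.4062 0.7426	τ: -2.6300 3.7503 0.3285
step 2	θ: 0.6676 -0.6865 0.4083	qd: 0.0397 -0.0399 0.0012	ee: 0.0584 -0.4064 0.7424	τ: -2.6025 3.7106 0.3237
step 3	θ: 0.6680 -0.6869 0.4083	qd: 0.0342 -0.0306 -0.0040	ee: 0.0586 -0.4066 0.7423	τ: -2.5773 3.6743 0.3135
step 4	θ: 0.6683 -0.6872 0.4082	qd: 0.0290 -0.0239 -0.0047	ee: 0.0587 -0.4067 0.7422	τ: -2.5541 3.6412 0.3033
step 5	θ: 0.6685 -0.6874 0.4082	qd: 0.0242 -0.0184 -0.0043	ee: 0.0588 -0.4068 0.7421	τ: -2.5329 3.6114 0.2939
step 6	θ: 0.6688 -0.6875 0.4081	qd: 0.0198 -0.0138 -0.0037	ee: 0.0589 -0.4069 0.7420	τ: -2.5136 3.5848 0.2855
step 7	θ: 0.6689 -0.6876 0.4081	qd: 0.0158 -0.0101 -0.0029	ee: 0.0589 -0.4070 0.7419	τ: -2.4961 3.5612 0.2780
step 8	θ: 0.6691 -0.6877 0.4081	qd: 0.0121 -0.0070 -0.0022	ee: 0.0590 -0.4071 0.7419	τ: -2.4804 3.5405 0.2714
step 9	θ: 0.6692 -0.6878 0.4080	qd: 0.0088 -0.0046 -0.0016	ee: 0.0590 -0.4071 0.7419	τ: -2.4663 3.5223 0.2656
step 10	θ: 0.6693 -0.6878 0.4080	qd: 0.0059 -0.0025 -0.0010	ee: 0.0590 -0.4071 0.7418	τ: -2.4538 3.5064 0.2605
step 11	θ: 0.6693 -0.6878 0.4080	qd: 0.0034 -0.0008 -0.0006	ee: 0.0590 -0.4072 0.7418	τ: 28.4122 -45.6456 -8.4914
step 12	θ: 0.6715 -0.6991 0.4258	qd: 0.4502 -2.2265 3.4774	ee: 0.0600 -0.4080 0.7400	τ: -6.6894 10.2667 1.4776
step 13	θ: 0.6759 -0.7191 0.4562	qd: 0.4186 -1.7702 2.6217	ee: 0.0620 -0.4096 0.7364	τ: -6.2780 9.6341 1.3819
step 14	θ: 0.6799 -0.7349 0.4790	qd: 0.3828 -1.3972 1.9523	ee: 0.0639 -0.4112 0.7334	τ: -71.1214 45.6456 8.4914
step 15	θ: 0.6669 -0.7477 0.4889	qd: -3.0153 -1.1812 0.0576	ee: 0.0665 -0.4088 0.7330	τ: 3.4752 3.4251 0.1939
step 16	θ: 0.6387 -0.7581 0.4887	qd: -2.6109 -0.9164 -0.0657	ee: 0.0699 -0.4030 0.7348	τ: 2.9914 3.2441 0.1414
step 17	θ: 0.6145 -0.7662 0.4878	qd: -2.2371 -0.7056 -0.1241	ee: 0.0727 -0.3980 0.7364	τ: 88.5698 -45.6456 -8.4914
step 18	θ: 0.6174 -0.7720 0.4979	qd: 2.8283 -0.4202 2.1072	ee: 0.0729 -0.3988 0.7352	τ: -9.7863 9.8408 1.2832
step 19	θ: 0.6440 -0.7750 0.5162	qd: 2.5001 -0.1975 1.5730	ee: 0.0711 -0.4046 0.7315	τ: -9.1188 9.0111 1.1074
step 20	θ: 0.6675 -0.7762 0.5298	qd: 2.1880 -0.0340 1.1497	ee: 0.0695 -0.4097 0.7284	τ: -8.5018 8.2915 0.9575
step 21	θ: 0.6879 -0.7759 0.5396	qd: 1.8929 0.0772 0.8251	ee: 0.0681 -0.4141 0.7257	τ: -7.9326 7.6778 0.8298
step 22	θ: 0.7054 -0.7748 0.5466	qd: 1.6198 0.1544 0.5681	ee: 0.0669 -0.4180 0.7236	τ: -7.4080 7.1476 0.7210
step 23	θ: 0.7204 -0.7729 0.5512	qd: 1.3703 0.2081 0.3612	ee: 0.0658 -0.4213 0.7218	τ: -6.9250 6.6853 0.6282
step 24	θ: 0.7330 -0.7707 0.5540	qd: 1.1443 0.2443 0.1944	ee: 0.0648 -0.4241 0.7204	τ: -6.4806 6.2807 0.5486
step 25	θ: 0.7434 -0.7681 0.5552	qd: 0.9407 0.2676 0.0598	ee: 0.0640 -0.4264 0.7193	τ: -6.0720 5.9254 0.4802
step 26	θ: 0.7519 -0.7654 0.5553	qd: 0.7577 0.2743 -0.0276	ee: 0.0633 -0.4284 0.7185	τ: -5.6966 5.6119 0.4152
step 27	θ: 0.7586 -0.7627 0.5549	qd: 0.5934 0.2629 -0.0601	ee: 0.0626 -0.4299 0.7180	τ: -5.3519 5.3341 0.3473
step 28	θ: 0.7638 -0.7601 0.5541	qd: 0.4481 0.2501 -0.0854	ee: 0.0620 -0.4310 0.7176	τ: -5.0356 5.0869 0.2872
step 29	θ: 0.7677 -0.7577 0.5532	qd: 0.3202 0.2370 -0.1059	ee: 0.0614 -0.4318 0.7175	τ: -4.7457 4.8663 0.2342
step 30	θ: 0.7703 -0.7554 0.5521	qd: 0.2083 0.2241 -0.1224	ee: 0.0608 -0.4323 0.7175	τ: -4.4803 4.6692 0.1873
step 31	θ: 0.7719 -0.7532 0.5508	qd: 0.1107 0.2116 -0.1356	ee: 0.0602 -0.4325 0.7176	τ: -4.2377 4.4927 0.1458
step 32	θ: 0.7726 -0.7512 0.5494	qd: 0.0261 0.1998 -0.1460	ee: 0.0597 -0.4326 0.7179	τ: -4.0162 4.3345 0.1091
step 33	θ: 0.7725 -0.7492 0.5479	qd: -0.0449 0.1896 -0.1546	ee: 0.0592 -0.4324 0.7183	τ: -3.8178 4.1928 0.0765
step 34	θ: 0.7717 -0.7474 0.5463	qd: -0.1048 0.1804 -0.1614	ee: 0.0588 -0.4321 0.7188	τ: -3.6392 4.0657 0.0477
step 35	θ: 0.7704 -0.7456 0.5446	qd: -0.1557 0.1718 -0.1663	ee: 0.0583 -0.4316 0.7193	τ: -3.4769 3.9519 0.0223
step 36	θ: 0.7687 -0.7439 0.5430	qd: -0.1984 0.1636 -0.1697	ee: 0.0579 -0.4310 0.7199	τ: -3.3297 3.8502 -0.0001
step 37	θ: 0.7665 -0.7423 0.5413	qd: -0.2340 0.1558 -0.1718	ee: 0.0575 -0.4304 0.7205	τ: -3.1964 3.7594 -0.0197
step 38	θ: 0.7640 -0.7408 0.5395	qd: -0.2631 0.1485 -0.1729	ee: 0.0571 -0.4296 0.7212	τ: -3.0761 3.6787 -0.0368
step 39	θ: 0.7613 -0.7394 0.5378	qd: -0.2866 0.1416 -0.1729	ee: 0.0568 -0.4288 0.7219	τ: -2.9676 3.6071 -0.0516
step 40	θ: 0.7583 -0.7380 0.5361	qd: -0.3051 0.1350 -0.1722	ee: 0.0564 -0.4279 0.7227	τ: -2.8700 3.5439 -0.0642
step 41	θ: 0.7552 -0.7367 0.5344	qd: -0.3191 0.1287 -0.1709	ee: 0.0561 -0.4270 0.7234	τ: -2.7825 3.4883 -0.0750
step 42	θ: 0.7519 -0.7354 0.5327	qd: -0.3293 0.1227 -0.1690	ee: 0.0558 -0.4261 0.7242	τ: -2.7042 3.4397 -0.0840
step 43	θ: 0.7486 -0.7342 0.5310	qd: -0.3361 0.1170 -0.1666	ee: 0.0555 -0.4251 0.7249	τ: -2.6344 3.3976 -0.0914
step 44	θ: 0.7452 -0.7331 0.5293	qd: -0.3399 0.1115 -0.1639	ee: 0.0553 -0.4241 0.7257	τ: -2.5723 3.3612 -0.0974
step 45	θ: 0.7418 -0.7320 0.5277	qd: -0.3412 0.1062 -0.1609	ee: 0.0550 -0.4232 0.7264	τ: -2.5173 3.3301 -0.1020
step 46	θ: 0.7384 -0.7309 0.5261	qd: -0.3402 0.1011 -0.1576	ee: 0.0548 -0.4222 0.7271	τ: -2.4687 3.3039 -0.1054
step 47	θ: 0.7350 -0.7300 0.5246	qd: -0.3374 0.0962 -0.1541	ee: 0.0546 -0.4212 0.7278	τ: -2.4260 3.2820 -0.1078
step 48	θ: 0.7317 -0.7290 0.5230	qd: -0.3329 0.0915 -0.1505	ee: 0.0544 -0.4203 0.7285	τ: -2.3887 3.2641 -0.1092
step 49	θ: 0.7284 -0.7281 0.5216	qd: -0.3271 0.0869 -0.1468	ee: 0.0542 -0.4193 0.7292	τ: -2.3562 3.2497 -0.1097
step 50	θ: 0.7251 -0.7273 0.5201	qd: -0.3202 0.0825 -0.1430	ee: 0.0541 -0.4184 0.7299	τ: -2.3281 3.2385 -0.1095
step 51	θ: 0.7220 -0.7265 0.5187	qd: -0.3123 0.0783 -0.1392	ee: 0.0539 -0.4175 0.7305


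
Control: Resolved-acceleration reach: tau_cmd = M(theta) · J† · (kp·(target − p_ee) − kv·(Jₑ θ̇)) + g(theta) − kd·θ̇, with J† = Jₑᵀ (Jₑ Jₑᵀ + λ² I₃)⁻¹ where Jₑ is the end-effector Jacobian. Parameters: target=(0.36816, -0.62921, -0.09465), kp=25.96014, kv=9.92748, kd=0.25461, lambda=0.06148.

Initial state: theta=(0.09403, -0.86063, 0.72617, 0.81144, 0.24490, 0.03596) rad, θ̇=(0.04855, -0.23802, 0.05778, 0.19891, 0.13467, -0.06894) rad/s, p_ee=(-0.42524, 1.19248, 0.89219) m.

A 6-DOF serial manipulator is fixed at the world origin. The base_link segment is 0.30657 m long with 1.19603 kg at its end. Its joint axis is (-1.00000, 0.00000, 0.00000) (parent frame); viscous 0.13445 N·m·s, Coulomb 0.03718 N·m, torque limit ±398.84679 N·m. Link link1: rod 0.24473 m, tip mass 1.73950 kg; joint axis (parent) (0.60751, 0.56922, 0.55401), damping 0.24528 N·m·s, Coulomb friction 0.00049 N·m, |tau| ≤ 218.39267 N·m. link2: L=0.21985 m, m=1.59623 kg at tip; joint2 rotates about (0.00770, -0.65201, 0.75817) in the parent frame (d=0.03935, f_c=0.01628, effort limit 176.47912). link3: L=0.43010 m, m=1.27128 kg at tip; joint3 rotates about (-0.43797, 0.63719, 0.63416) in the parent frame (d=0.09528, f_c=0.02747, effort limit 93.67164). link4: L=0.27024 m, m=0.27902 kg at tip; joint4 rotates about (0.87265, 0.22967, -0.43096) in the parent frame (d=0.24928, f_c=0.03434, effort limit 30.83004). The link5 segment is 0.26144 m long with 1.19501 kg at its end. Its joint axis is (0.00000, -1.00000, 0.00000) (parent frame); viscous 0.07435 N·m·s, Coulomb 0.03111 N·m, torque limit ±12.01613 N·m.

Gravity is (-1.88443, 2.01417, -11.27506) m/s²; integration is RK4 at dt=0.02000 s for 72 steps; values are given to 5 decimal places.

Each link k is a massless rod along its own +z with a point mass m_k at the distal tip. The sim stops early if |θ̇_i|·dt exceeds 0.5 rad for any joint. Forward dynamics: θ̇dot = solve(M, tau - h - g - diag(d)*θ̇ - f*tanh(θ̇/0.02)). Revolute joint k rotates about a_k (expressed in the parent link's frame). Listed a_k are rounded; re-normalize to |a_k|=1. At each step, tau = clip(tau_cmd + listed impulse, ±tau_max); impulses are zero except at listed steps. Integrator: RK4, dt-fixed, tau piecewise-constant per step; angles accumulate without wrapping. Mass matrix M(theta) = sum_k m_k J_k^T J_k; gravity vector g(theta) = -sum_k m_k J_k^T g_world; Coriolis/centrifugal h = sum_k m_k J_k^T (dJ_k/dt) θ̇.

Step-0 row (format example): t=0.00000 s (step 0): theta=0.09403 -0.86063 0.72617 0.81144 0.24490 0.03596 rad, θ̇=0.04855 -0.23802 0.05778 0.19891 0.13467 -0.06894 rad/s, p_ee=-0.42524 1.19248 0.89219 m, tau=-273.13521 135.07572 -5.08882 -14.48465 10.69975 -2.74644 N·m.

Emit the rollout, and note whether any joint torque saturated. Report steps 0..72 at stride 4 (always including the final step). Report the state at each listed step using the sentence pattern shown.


t=0.08000 s (step 4): theta=-0.22363 -0.96513 0.92938 1.15592 0.17333 -0.04953 rad, θ̇=-5.95240 -0.46826 3.31924 7.39780 -1.85910 -1.98080 rad/s, p_ee=-0.36532 1.07331 0.80737 m, tau=-88.48480 51.63007 -18.69235 -8.58323 7.73694 -1.37334 N·m.
t=0.16000 s (step 8): theta=-0.64291 -0.81618 0.98963 1.90296 0.04658 -0.30349 rad, θ̇=-4.27868 3.60308 -2.60653 10.72929 -0.15659 -4.45866 rad/s, p_ee=-0.25840 0.77535 0.66563 m, tau=6.89270 1.06692 -21.66665 -15.99974 5.79374 2.35375 N·m.
t=0.24000 s (step 12): theta=-0.95546 -0.58915 0.51446 2.74187 0.33032 -0.65227 rad, θ̇=-3.83182 1.01249 -8.02225 9.06309 7.55614 -3.23831 rad/s, p_ee=-0.15250 0.45004 0.52881 m, tau=43.57234 -15.89913 -13.95201 -19.50760 -1.83900 4.93678 N·m.
t=0.32000 s (step 16): theta=-1.20468 -0.56642 0.08352 3.10487 0.90867 -0.96444 rad, θ̇=-2.17260 0.34188 -3.04776 1.14563 5.85781 -4.18209 rad/s, p_ee=-0.06285 0.16228 0.42852 m, tau=68.26374 -27.44210 -3.64872 -8.14397 -5.37203 4.65852 N·m.
t=0.40000 s (step 20): theta=-1.32241 -0.54472 -0.07996 3.10975 1.30945 -1.22396 rad, θ̇=-0.94818 -0.02290 -1.32027 -0.49798 4.44713 -2.12926 rad/s, p_ee=0.02068 -0.05317 0.35733 m, tau=62.74322 -22.06439 1.10043 -2.22396 -5.31289 2.29281 N·m.
t=0.48000 s (step 24): theta=-1.38334 -0.59492 -0.14483 3.06201 1.62842 -1.30664 rad, θ̇=-0.74593 -1.29005 -0.39371 -0.61492 3.40764 0.00680 rad/s, p_ee=0.09629 -0.20026 0.29364 m, tau=35.38388 -8.46797 -0.11811 -1.52684 -3.56663 0.33339 N·m.
t=0.56000 s (step 28): theta=-1.46307 -0.72938 -0.15008 2.99893 1.82643 -1.26883 rad, θ̇=-1.25558 -1.85812 0.19495 -1.00210 1.54657 0.69381 rad/s, p_ee=0.15834 -0.30507 0.23933 m, tau=22.86569 -1.49776 -1.29776 -2.01390 -1.86938 -0.25890 N·m.
t=0.64000 s (step 32): theta=-1.57390 -0.86840 -0.12663 2.90815 1.89934 -1.21433 rad, θ̇=-1.43642 -1.54979 0.30523 -1.19116 0.44526 0.65181 rad/s, p_ee=0.20678 -0.38350 0.18698 m, tau=32.01754 -4.54589 1.56851 -1.15328 -1.47490 -0.31961 N·m.
t=0.72000 s (step 36): theta=-1.68263 -0.97314 -0.10874 2.81592 1.91717 -1.16444 rad, θ̇=-1.24217 -1.06611 0.11254 -1.08783 0.07339 0.60127 rad/s, p_ee=0.24391 -0.44376 0.13340 m, tau=39.62366 -7.19492 4.66986 -0.09684 -1.62316 -0.31159 N·m.
t=0.80000 s (step 40): theta=-1.76942 -1.04130 -0.10806 2.73509 1.91741 -1.11868 rad, θ̇=-0.92085 -0.65411 -0.09434 -0.92528 -0.03844 0.54868 rad/s, p_ee=0.27186 -0.49000 0.08283 m, tau=43.62553 -8.53385 7.07034 0.80789 -1.87181 -0.28766 N·m.
t=0.88000 s (step 44): theta=-1.83076 -1.08153 -0.12075 2.66702 1.91212 -1.07806 rad, θ̇=-0.61968 -0.36844 -0.21694 -0.77666 -0.08655 0.46697 rad/s, p_ee=0.29261 -0.52527 0.03906 m, tau=45.31883 -9.09203 8.71888 1.46301 -2.06047 -0.25249 N·m.
t=0.96000 s (step 48): theta=-1.87054 -1.10332 -0.14041 2.61016 1.90386 -1.04452 rad, θ̇=-0.38444 -0.18801 -0.27165 -0.64495 -0.11419 0.37569 rad/s, p_ee=0.30809 -0.55182 0.00361 m, tau=45.88348 -9.28596 9.81416 1.89567 -2.17127 -0.21916 N·m.
t=1.04000 s (step 52): theta=-1.89421 -1.11376 -0.16270 2.56329 1.89411 -1.01793 rad, θ̇=-0.21570 -0.08045 -0.28473 -0.52784 -0.12542 0.29369 rad/s, p_ee=0.31982 -0.57167 -0.02385 m, tau=45.95306 -9.31390 10.54402 2.17184 -2.23216 -0.19256 N·m.
t=1.12000 s (step 56): theta=-1.90662 -1.11761 -0.18506 2.52518 1.88396 -0.99732 rad, θ̇=-0.10101 -0.02018 -0.27478 -0.42659 -0.12545 0.22594 rad/s, p_ee=0.32883 -0.58648 -0.04446 m, tau=45.82542 -9.26503 11.03993 2.34346 -2.26208 -0.17249 N·m.
t=1.20000 s (step 60): theta=-1.91154 -1.11790 -0.20614 2.49453 1.87411 -0.98154 rad, θ̇=-0.02663 0.01039 -0.25332 -0.34161 -0.11906 0.17211 rad/s, p_ee=0.33586 -0.59752 -0.05955 m, tau=45.63982 -9.18249 11.38899 2.44807 -2.27340 -0.15788 N·m.
t=1.28000 s (step 64): theta=-1.91184 -1.11669 -0.22512 2.47002 1.86483 -0.96969 rad, θ̇=0.01442 0.01646 -0.22045 -0.27320 -0.11299 0.12590 rad/s, p_ee=0.34141 -0.60573 -0.07039 m, tau=45.46332 -9.08786 11.64597 2.51168 -2.27367 -0.14712 N·m.
t=1.36000 s (step 68): theta=-1.90987 -1.11566 -0.24122 2.45053 1.85608 -0.96108 rad, θ̇=0.03333 0.00919 -0.18390 -0.21514 -0.10451 0.09266 rad/s, p_ee=0.34584 -0.61185 -0.07810 m, tau=45.32500 -8.99600 11.84676 2.54834 -2.26968 -0.14125 N·m.
t=1.44000 s (step 72): theta=-1.90683 -1.11529 -0.25458 2.43533 1.84815 -0.95464 rad, θ̇=0.04173 0.00040 -0.15157 -0.16619 -0.09318 0.07040 rad/s, p_ee=0.34938 -0.61640 -0.08353 m.
any joint saturated: no


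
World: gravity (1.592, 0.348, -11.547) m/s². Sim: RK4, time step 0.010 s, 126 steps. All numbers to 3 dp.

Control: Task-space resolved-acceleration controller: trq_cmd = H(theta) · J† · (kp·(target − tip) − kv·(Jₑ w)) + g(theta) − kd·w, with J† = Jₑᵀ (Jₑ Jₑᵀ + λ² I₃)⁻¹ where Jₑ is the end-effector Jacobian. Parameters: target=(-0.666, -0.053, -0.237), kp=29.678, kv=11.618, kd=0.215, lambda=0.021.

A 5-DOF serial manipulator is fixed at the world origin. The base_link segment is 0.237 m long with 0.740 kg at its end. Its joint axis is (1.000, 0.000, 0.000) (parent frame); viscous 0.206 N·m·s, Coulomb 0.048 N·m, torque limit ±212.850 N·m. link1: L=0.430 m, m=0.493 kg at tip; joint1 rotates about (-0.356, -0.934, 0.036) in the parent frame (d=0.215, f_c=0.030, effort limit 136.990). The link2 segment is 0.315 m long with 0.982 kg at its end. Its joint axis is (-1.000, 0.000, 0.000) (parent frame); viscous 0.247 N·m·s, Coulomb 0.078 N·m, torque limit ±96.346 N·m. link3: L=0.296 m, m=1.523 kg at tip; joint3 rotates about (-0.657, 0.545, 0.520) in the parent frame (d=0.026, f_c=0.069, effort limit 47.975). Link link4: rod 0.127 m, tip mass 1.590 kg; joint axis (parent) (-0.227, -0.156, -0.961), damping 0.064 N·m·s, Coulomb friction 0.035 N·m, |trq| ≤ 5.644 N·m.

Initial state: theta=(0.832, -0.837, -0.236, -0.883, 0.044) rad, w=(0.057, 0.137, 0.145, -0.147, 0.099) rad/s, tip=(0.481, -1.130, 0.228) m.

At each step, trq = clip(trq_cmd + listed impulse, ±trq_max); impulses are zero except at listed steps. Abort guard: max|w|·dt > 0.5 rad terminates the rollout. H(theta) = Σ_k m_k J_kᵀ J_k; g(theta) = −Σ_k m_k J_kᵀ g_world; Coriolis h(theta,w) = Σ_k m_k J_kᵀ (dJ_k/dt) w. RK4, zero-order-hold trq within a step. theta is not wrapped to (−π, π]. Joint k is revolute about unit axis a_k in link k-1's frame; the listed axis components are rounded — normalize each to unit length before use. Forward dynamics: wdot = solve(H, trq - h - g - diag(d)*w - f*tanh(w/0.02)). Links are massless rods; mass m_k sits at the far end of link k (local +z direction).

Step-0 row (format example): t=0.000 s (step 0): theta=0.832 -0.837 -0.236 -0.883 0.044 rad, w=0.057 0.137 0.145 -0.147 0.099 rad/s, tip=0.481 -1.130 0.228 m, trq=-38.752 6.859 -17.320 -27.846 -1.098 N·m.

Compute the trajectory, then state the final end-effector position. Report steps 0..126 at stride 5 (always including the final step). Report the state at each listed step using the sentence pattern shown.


t=0.050 s (step 5): theta=0.760 -0.896 -0.339 -1.009 0.025 rad, w=-2.435 -2.239 -3.738 -4.010 -0.707 rad/s, tip=0.442 -1.097 0.219 m, trq=-29.683 16.919 -7.971 -16.717 -0.408 N·m.
t=0.100 s (step 10): theta=0.626 -1.042 -0.570 -1.217 -0.038 rad, w=-2.671 -3.478 -5.227 -4.039 -2.014 rad/s, tip=0.362 -1.018 0.196 m, trq=-21.090 19.721 -7.038 -10.821 0.050 N·m.
t=0.150 s (step 15): theta=0.512 -1.235 -0.846 -1.404 -0.121 rad, w=-1.701 -4.147 -5.692 -3.499 -1.130 rad/s, tip=0.270 -0.922 0.169 m, trq=-20.907 20.073 -7.116 -7.563 -0.069 N·m.
t=0.200 s (step 20): theta=0.475 -1.439 -1.143 -1.575 -0.209 rad, w=0.427 -3.734 -6.374 -3.393 -2.339 rad/s, tip=0.181 -0.828 0.139 m, trq=-27.637 21.304 -8.098 -6.269 0.187 N·m.
t=0.250 s (step 25): theta=0.563 -1.591 -1.506 -1.720 -0.300 rad, w=2.993 -2.393 -8.151 -1.919 -1.411 rad/s, tip=0.098 -0.742 0.097 m, trq=-36.724 20.812 -12.560 -5.521 -0.186 N·m.
t=0.300 s (step 30): theta=0.748 -1.711 -1.919 -1.705 -0.360 rad, w=4.261 -2.683 -7.880 2.794 -0.709 rad/s, tip=0.016 -0.666 0.044 m, trq=-40.193 15.644 -18.831 -4.821 -0.520 N·m.
t=0.350 s (step 35): theta=0.981 -1.871 -2.260 -1.446 -0.375 rad, w=4.922 -3.687 -5.593 7.257 -0.138 rad/s, tip=-0.069 -0.593 -0.011 m, trq=-35.094 7.601 -25.908 -4.704 -0.723 N·m.
t=0.400 s (step 40): theta=1.221 -2.070 -2.483 -1.025 -0.391 rad, w=4.468 -4.194 -3.441 9.149 -0.515 rad/s, tip=-0.152 -0.525 -0.057 m, trq=-28.717 1.440 -31.685 -5.062 -0.677 N·m.
t=0.450 s (step 45): theta=1.421 -2.275 -2.624 -0.565 -0.410 rad, w=3.400 -3.776 -2.310 8.929 -0.169 rad/s, tip=-0.228 -0.465 -0.097 m, trq=-24.787 0.879 -33.704 -6.029 -0.763 N·m.
t=0.500 s (step 50): theta=1.550 -2.438 -2.714 -0.154 -0.423 rad, w=1.683 -2.767 -1.282 7.412 -0.384 rad/s, tip=-0.292 -0.410 -0.130 m, trq=-21.565 -0.398 -31.761 -6.451 -0.673 N·m.
t=0.550 s (step 55): theta=1.591 -2.557 -2.756 0.178 -0.435 rad, w=0.003 -2.056 -0.441 5.965 -0.071 rad/s, tip=-0.342 -0.358 -0.158 m, trq=-19.092 -1.828 -29.239 -7.067 -0.685 N·m.
t=0.600 s (step 60): theta=1.557 -2.647 -2.763 0.449 -0.456 rad, w=-1.319 -1.578 0.149 4.943 -0.888 rad/s, tip=-0.381 -0.311 -0.180 m, trq=-17.218 -3.517 -27.207 -8.029 -0.442 N·m.
t=0.650 s (step 65): theta=1.460 -2.716 -2.745 0.682 -0.491 rad, w=-2.585 -1.162 0.538 4.458 -0.744 rad/s, tip=-0.410 -0.271 -0.199 m, trq=-16.868 -5.420 -26.894 -9.546 -0.423 N·m.
t=0.700 s (step 70): theta=1.291 -2.762 -2.707 0.898 -0.567 rad, w=-4.334 -0.654 0.988 4.284 -2.398 rad/s, tip=-0.428 -0.241 -0.218 m, trq=-18.933 -8.979 -29.242 -12.293 0.035 N·m.
t=0.750 s (step 75): theta=1.123 -2.813 -2.669 1.089 -0.659 rad, w=-0.757 -1.758 0.287 2.706 -0.156 rad/s, tip=-0.434 -0.227 -0.241 m, trq=-2.938 -14.136 -19.257 -9.944 -0.443 N·m.
t=0.800 s (step 80): theta=1.187 -2.924 -2.668 1.166 -0.671 rad, w=2.936 -2.577 -0.177 0.521 -0.733 rad/s, tip=-0.445 -0.218 -0.256 m, trq=-5.590 -10.576 -17.066 -7.897 -0.288 N·m.
t=0.850 s (step 85): theta=1.357 -3.058 -2.674 1.167 -0.731 rad, w=2.416 -2.333 0.222 0.060 -0.607 rad/s, tip=-0.459 -0.211 -0.270 m, trq=-18.347 -3.922 -19.303 -7.127 -0.518 N·m.
t=0.900 s (step 90): theta=1.378 -3.135 -2.638 1.189 -0.740 rad, w=-1.182 -0.882 1.113 0.780 -0.178 rad/s, tip=-0.474 -0.205 -0.283 m, trq=-14.916 -5.643 -17.100 -6.014 -0.571 N·m.
t=0.950 s (step 95): theta=1.272 -3.167 -2.574 1.249 -0.764 rad, w=-2.704 -0.663 1.299 1.700 -0.735 rad/s, tip=-0.491 -0.196 -0.291 m, trq=-11.136 -12.135 -17.259 -6.902 -0.351 N·m.
t=1.000 s (step 100): theta=1.165 -3.227 -2.524 1.356 -0.787 rad, w=-1.263 -1.762 0.655 2.334 -0.142 rad/s, tip=-0.506 -0.188 -0.297 m, trq=-7.364 -13.749 -14.647 -6.650 -0.429 N·m.
t=1.050 s (step 105): theta=1.142 -3.330 -2.504 1.468 -0.790 rad, w=0.163 -2.242 0.236 2.120 -0.072 rad/s, tip=-0.522 -0.180 -0.297 m, trq=-8.264 -12.590 -12.599 -6.057 -0.401 N·m.
t=1.100 s (step 110): theta=1.163 -3.444 -2.494 1.569 -0.794 rad, w=0.578 -2.260 0.175 1.954 -0.069 rad/s, tip=-0.540 -0.172 -0.294 m, trq=-9.056 -11.671 -10.469 -5.290 -0.402 N·m.
t=1.150 s (step 115): theta=1.190 -3.551 -2.483 1.662 -0.796 rad, w=0.479 -1.980 0.271 1.748 -0.123 rad/s, tip=-0.557 -0.162 -0.290 m, trq=-9.119 -10.871 -8.256 -4.468 -0.402 N·m.
t=1.200 s (step 120): theta=1.210 -3.640 -2.467 1.742 -0.800 rad, w=0.305 -1.565 0.371 1.425 -0.126 rad/s, tip=-0.573 -0.153 -0.285 m, trq=-8.880 -10.574 -6.391 -3.797 -0.410 N·m.
t=1.250 s (step 125): theta=1.222 -3.708 -2.447 1.805 -0.802 rad, w=0.184 -1.173 0.424 1.095 -0.117 rad/s, tip=-0.587 -0.144 -0.279 m, trq=-8.686 -10.687 -4.966 -3.343 -0.419 N·m.
t=1.260 s (step 126): theta=1.223 -3.720 -2.443 1.816 -0.803 rad, w=0.165 -1.103 0.430 1.034 -0.115 rad/s, tip=-0.590 -0.142 -0.278 m.
final tip position (m): -0.590 -0.142 -0.278


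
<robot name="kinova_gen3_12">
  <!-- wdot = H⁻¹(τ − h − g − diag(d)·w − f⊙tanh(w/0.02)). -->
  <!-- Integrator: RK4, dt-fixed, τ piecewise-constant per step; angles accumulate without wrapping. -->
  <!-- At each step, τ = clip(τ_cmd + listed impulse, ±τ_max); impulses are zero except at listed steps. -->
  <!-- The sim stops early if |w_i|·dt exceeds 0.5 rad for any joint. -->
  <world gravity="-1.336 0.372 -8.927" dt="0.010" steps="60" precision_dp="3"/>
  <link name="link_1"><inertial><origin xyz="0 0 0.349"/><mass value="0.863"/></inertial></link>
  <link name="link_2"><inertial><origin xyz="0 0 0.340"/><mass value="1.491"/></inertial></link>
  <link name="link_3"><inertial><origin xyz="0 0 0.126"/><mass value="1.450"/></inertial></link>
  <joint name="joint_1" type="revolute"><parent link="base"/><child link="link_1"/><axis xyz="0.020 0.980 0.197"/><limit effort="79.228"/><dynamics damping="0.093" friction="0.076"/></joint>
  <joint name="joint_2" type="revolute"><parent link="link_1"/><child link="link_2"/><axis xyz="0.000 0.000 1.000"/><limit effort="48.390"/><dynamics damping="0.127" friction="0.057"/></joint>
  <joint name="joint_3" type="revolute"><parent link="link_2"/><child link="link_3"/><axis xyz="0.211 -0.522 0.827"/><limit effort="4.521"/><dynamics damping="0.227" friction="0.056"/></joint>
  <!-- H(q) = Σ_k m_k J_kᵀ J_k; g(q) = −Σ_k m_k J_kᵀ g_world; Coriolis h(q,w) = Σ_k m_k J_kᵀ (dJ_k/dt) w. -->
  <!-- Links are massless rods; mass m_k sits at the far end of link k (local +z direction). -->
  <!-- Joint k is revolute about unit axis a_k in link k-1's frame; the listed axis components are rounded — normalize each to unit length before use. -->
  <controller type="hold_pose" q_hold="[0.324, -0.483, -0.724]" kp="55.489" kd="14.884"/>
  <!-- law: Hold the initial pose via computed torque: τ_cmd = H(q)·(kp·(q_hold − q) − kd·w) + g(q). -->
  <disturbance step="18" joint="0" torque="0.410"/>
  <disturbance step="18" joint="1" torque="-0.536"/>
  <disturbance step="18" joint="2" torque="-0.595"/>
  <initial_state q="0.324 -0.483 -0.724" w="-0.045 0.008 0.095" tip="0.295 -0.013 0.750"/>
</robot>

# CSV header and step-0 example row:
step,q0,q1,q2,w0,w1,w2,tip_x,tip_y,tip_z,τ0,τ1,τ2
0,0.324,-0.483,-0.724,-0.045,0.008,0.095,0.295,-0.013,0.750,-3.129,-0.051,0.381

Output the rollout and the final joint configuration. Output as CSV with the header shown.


step,q0,q1,q2,w0,w1,w2,tip_x,tip_y,tip_z,τ0,τ1,τ2
1,0.324,-0.482,-0.724,-0.039,-0.026,0.044,0.295,-0.013,0.750,-3.269,-0.050,0.391
2,0.323,-0.482,-0.724,-0.030,-0.076,0.073,0.295,-0.013,0.751,-3.396,-0.050,0.395
3,0.323,-0.482,-0.724,-0.024,-0.092,0.080,0.295,-0.013,0.751,-3.508,-0.051,0.399
4,0.323,-0.482,-0.724,-0.019,-0.098,0.080,0.294,-0.013,0.751,-3.609,-0.052,0.403
5,0.322,-0.481,-0.724,-0.014,-0.100,0.079,0.294,-0.013,0.751,-3.698,-0.053,0.406
6,0.322,-0.481,-0.724,-0.010,-0.101,0.078,0.294,-0.013,0.751,-3.777,-0.054,0.409
7,0.322,-0.481,-0.724,-0.007,-0.101,0.076,0.294,-0.013,0.751,-3.847,-0.055,0.412
8,0.322,-0.481,-0.724,-0.004,-0.101,0.075,0.294,-0.013,0.751,-3.908,-0.056,0.414
9,0.322,-0.481,-0.724,-0.002,-0.101,0.074,0.294,-0.013,0.751,-3.961,-0.056,0.416
10,0.322,-0.481,-0.725,0.000,-0.100,0.073,0.294,-0.013,0.751,-4.009,-0.057,0.418
11,0.322,-0.481,-0.725,0.002,-0.100,0.073,0.294,-0.013,0.751,-4.050,-0.057,0.419
12,0.322,-0.481,-0.725,0.003,-0.100,0.072,0.294,-0.013,0.751,-4.086,-0.058,0.420
13,0.322,-0.481,-0.725,0.005,-0.099,0.072,0.294,-0.013,0.751,-4.118,-0.058,0.422
14,0.322,-0.481,-0.725,0.006,-0.099,0.071,0.294,-0.013,0.751,-4.146,-0.059,0.423
15,0.322,-0.480,-0.725,0.006,-0.099,0.071,0.294,-0.013,0.751,-4.171,-0.059,0.424
16,0.322,-0.480,-0.725,0.007,-0.099,0.071,0.294,-0.013,0.751,-4.192,-0.059,0.424
17,0.322,-0.480,-0.725,0.008,-0.098,0.070,0.294,-0.013,0.751,-4.211,-0.059,0.425
18,0.322,-0.480,-0.725,0.008,-0.098,0.070,0.294,-0.013,0.751,-3.818,-0.596,-0.169
19,0.322,-0.486,-0.728,0.003,-0.979,-0.481,0.294,-0.014,0.751,-4.304,0.001,0.503
20,0.322,-0.493,-0.732,0.003,-0.455,-0.299,0.294,-0.014,0.751,-4.310,-0.029,0.474
21,0.322,-0.496,-0.734,0.004,-0.162,-0.148,0.294,-0.014,0.751,-4.315,-0.049,0.453
22,0.322,-0.496,-0.735,0.007,-0.055,-0.011,0.294,-0.015,0.750,-4.319,-0.059,0.439
23,0.322,-0.496,-0.735,0.010,-0.086,0.052,0.294,-0.015,0.750,-4.323,-0.059,0.436
24,0.322,-0.496,-0.736,0.010,-0.088,0.068,0.294,-0.015,0.750,-4.326,-0.060,0.435
25,0.322,-0.496,-0.736,0.010,-0.085,0.075,0.294,-0.015,0.750,-4.328,-0.060,0.434
26,0.322,-0.495,-0.736,0.010,-0.083,0.078,0.295,-0.015,0.750,-4.330,-0.060,0.434
27,0.322,-0.495,-0.736,0.010,-0.081,0.080,0.295,-0.014,0.750,-4.332,-0.061,0.434
28,0.322,-0.495,-0.736,0.010,-0.080,0.081,0.295,-0.014,0.750,-4.334,-0.061,0.434
29,0.322,-0.495,-0.736,0.009,-0.079,0.082,0.295,-0.014,0.750,-4.335,-0.061,0.434
30,0.323,-0.494,-0.736,0.009,-0.079,0.083,0.295,-0.014,0.750,-4.337,-0.061,0.434
31,0.323,-0.494,-0.736,0.009,-0.078,0.083,0.295,-0.014,0.750,-4.338,-0.061,0.434
32,0.323,-0.494,-0.736,0.009,-0.078,0.083,0.295,-0.014,0.750,-4.339,-0.061,0.434
33,0.323,-0.493,-0.736,0.009,-0.079,0.083,0.295,-0.014,0.750,-4.340,-0.061,0.434
34,0.323,-0.493,-0.736,0.008,-0.079,0.083,0.295,-0.014,0.750,-4.340,-0.061,0.434
35,0.323,-0.493,-0.736,0.008,-0.079,0.083,0.295,-0.014,0.750,-4.341,-0.061,0.434
36,0.323,-0.492,-0.736,0.008,-0.079,0.083,0.295,-0.014,0.750,-4.341,-0.061,0.434
37,0.323,-0.492,-0.736,0.008,-0.080,0.083,0.295,-0.014,0.750,-4.342,-0.061,0.434
38,0.323,-0.492,-0.736,0.008,-0.080,0.083,0.295,-0.014,0.750,-4.342,-0.061,0.434
39,0.323,-0.491,-0.736,0.008,-0.080,0.083,0.295,-0.014,0.750,-4.343,-0.061,0.434
40,0.323,-0.491,-0.736,0.007,-0.080,0.083,0.295,-0.014,0.750,-4.343,-0.061,0.434
41,0.323,-0.491,-0.736,0.007,-0.081,0.083,0.295,-0.014,0.750,-4.343,-0.061,0.434
42,0.323,-0.491,-0.736,0.007,-0.081,0.083,0.295,-0.014,0.750,-4.343,-0.061,0.434
43,0.323,-0.490,-0.736,0.007,-0.081,0.083,0.295,-0.014,0.750,-4.343,-0.061,0.434
44,0.323,-0.490,-0.736,0.007,-0.082,0.083,0.295,-0.014,0.750,-4.344,-0.061,0.434
45,0.323,-0.490,-0.736,0.007,-0.082,0.083,0.295,-0.014,0.750,-4.344,-0.061,0.434
46,0.323,-0.490,-0.736,0.007,-0.082,0.083,0.295,-0.014,0.750,-4.344,-0.061,0.434
47,0.323,-0.489,-0.736,0.007,-0.082,0.083,0.295,-0.014,0.750,-4.344,-0.061,0.434
48,0.323,-0.489,-0.736,0.006,-0.083,0.083,0.295,-0.014,0.750,-4.344,-0.061,0.434
49,0.323,-0.489,-0.736,0.006,-0.083,0.083,0.295,-0.014,0.750,-4.344,-0.061,0.434
50,0.323,-0.489,-0.736,0.006,-0.083,0.083,0.295,-0.014,0.750,-4.344,-0.061,0.434
51,0.323,-0.488,-0.736,0.006,-0.083,0.082,0.295,-0.014,0.750,-4.344,-0.061,0.434
52,0.323,-0.488,-0.736,0.006,-0.084,0.082,0.295,-0.014,0.750,-4.344,-0.061,0.434
53,0.323,-0.488,-0.736,0.006,-0.084,0.082,0.295,-0.014,0.750,-4.344,-0.061,0.434
54,0.323,-0.488,-0.736,0.006,-0.084,0.082,0.295,-0.014,0.750,-4.344,-0.061,0.434
55,0.323,-0.487,-0.736,0.006,-0.084,0.082,0.295,-0.014,0.750,-4.344,-0.061,0.434
56,0.323,-0.487,-0.736,0.006,-0.085,0.082,0.295,-0.014,0.750,-4.344,-0.061,0.434
57,0.323,-0.487,-0.736,0.006,-0.085,0.082,0.295,-0.014,0.750,-4.344,-0.061,0.434
58,0.323,-0.487,-0.736,0.006,-0.085,0.082,0.295,-0.014,0.750,-4.344,-0.061,0.434
59,0.323,-0.486,-0.736,0.005,-0.085,0.082,0.295,-0.014,0.750,-4.344,-0.061,0.434
60,0.323,-0.486,-0.736,0.005,-0.086,0.082,0.295,-0.014,0.750,,,
# final q (rad): 0.323 -0.486 -0.736
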